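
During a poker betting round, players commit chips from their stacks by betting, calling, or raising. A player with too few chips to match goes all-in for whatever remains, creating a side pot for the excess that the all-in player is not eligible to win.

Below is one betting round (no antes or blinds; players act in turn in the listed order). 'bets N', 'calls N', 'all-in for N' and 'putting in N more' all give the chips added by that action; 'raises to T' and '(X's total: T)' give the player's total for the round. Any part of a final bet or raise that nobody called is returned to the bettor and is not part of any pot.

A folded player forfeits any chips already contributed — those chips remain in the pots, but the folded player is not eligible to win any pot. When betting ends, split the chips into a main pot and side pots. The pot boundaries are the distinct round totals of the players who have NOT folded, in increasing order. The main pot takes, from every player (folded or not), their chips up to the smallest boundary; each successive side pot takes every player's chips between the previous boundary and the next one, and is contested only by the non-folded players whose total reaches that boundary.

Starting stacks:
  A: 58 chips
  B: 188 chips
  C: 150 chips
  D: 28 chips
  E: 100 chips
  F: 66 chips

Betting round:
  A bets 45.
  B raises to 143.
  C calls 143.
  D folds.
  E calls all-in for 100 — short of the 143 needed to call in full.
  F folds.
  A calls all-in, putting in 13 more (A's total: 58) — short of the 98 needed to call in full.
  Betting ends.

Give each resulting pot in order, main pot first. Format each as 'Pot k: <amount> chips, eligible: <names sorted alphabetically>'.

Contributions: A=58, B=143, C=143, E=100
Folded: D, F
Pot levels (distinct totals of non-folded players): 58, 100, 143
Layer 1-58: 58 each from A, B, C, E = 58*4 = 232 chips; eligible A, B, C, E
Layer 59-100: 42 each from B, C, E = 42*3 = 126 chips; eligible B, C, E
Layer 101-143: 43 each from B, C = 43*2 = 86 chips; eligible B, C

Pot 1: 232 chips, eligible: A, B, C, E
Pot 2: 126 chips, eligible: B, C, E
Pot 3: 86 chips, eligible: B, C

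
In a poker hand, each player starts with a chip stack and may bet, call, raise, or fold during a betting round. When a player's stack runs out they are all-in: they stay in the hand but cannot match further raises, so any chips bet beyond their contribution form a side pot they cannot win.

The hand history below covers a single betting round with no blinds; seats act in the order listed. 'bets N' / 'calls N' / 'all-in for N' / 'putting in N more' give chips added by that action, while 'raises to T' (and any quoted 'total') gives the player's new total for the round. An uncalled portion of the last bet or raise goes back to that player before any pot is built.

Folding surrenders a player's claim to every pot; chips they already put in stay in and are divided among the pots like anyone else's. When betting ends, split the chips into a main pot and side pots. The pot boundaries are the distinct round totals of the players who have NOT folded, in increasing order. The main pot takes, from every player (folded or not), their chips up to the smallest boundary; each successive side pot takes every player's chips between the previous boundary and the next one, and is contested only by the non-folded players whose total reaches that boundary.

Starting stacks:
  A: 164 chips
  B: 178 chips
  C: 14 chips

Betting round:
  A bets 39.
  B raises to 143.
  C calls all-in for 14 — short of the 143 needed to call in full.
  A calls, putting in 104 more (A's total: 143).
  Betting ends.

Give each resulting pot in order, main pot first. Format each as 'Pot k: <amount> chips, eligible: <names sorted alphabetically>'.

Pot 1: 42 chips, eligible: A, B, C
Pot 2: 258 chips, eligible: A, B

Derivation:
Contributions: A=143, B=143, C=14
Pot levels (distinct totals of non-folded players): 14, 143
Layer 1-14: 14 each from A, B, C = 14*3 = 42 chips; eligible A, B, C
Layer 15-143: 129 each from A, B = 129*2 = 258 chips; eligible A, B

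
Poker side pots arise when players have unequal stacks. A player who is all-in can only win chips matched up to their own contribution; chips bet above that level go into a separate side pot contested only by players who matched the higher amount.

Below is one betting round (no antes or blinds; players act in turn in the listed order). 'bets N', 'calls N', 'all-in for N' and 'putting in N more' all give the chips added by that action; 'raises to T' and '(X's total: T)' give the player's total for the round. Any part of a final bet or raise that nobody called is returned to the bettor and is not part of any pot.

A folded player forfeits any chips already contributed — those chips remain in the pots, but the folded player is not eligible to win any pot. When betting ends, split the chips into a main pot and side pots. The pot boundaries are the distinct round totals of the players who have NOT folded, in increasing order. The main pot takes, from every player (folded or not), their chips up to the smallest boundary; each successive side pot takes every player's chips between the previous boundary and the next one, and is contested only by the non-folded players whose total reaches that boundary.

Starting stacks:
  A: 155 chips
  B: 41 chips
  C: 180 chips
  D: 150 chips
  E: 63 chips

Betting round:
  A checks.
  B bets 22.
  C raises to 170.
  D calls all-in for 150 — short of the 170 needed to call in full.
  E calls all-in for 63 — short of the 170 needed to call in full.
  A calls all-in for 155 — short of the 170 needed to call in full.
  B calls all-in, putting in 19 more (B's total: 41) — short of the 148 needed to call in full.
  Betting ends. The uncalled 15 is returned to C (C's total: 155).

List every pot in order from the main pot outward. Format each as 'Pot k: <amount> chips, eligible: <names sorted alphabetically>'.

Contributions (after 15 returned to C): A=155, B=41, C=155, D=150, E=63
Pot levels (distinct totals of non-folded players): 41, 63, 150, 155
Layer 1-41: 41 each from A, B, C, D, E = 41*5 = 205 chips; eligible A, B, C, D, E
Layer 42-63: 22 each from A, C, D, E = 22*4 = 88 chips; eligible A, C, D, E
Layer 64-150: 87 each from A, C, D = 87*3 = 261 chips; eligible A, C, D
Layer 151-155: 5 each from A, C = 5*2 = 10 chips; eligible A, C

Pot 1: 205 chips, eligible: A, B, C, D, E
Pot 2: 88 chips, eligible: A, C, D, E
Pot 3: 261 chips, eligible: A, C, D
Pot 4: 10 chips, eligible: A, C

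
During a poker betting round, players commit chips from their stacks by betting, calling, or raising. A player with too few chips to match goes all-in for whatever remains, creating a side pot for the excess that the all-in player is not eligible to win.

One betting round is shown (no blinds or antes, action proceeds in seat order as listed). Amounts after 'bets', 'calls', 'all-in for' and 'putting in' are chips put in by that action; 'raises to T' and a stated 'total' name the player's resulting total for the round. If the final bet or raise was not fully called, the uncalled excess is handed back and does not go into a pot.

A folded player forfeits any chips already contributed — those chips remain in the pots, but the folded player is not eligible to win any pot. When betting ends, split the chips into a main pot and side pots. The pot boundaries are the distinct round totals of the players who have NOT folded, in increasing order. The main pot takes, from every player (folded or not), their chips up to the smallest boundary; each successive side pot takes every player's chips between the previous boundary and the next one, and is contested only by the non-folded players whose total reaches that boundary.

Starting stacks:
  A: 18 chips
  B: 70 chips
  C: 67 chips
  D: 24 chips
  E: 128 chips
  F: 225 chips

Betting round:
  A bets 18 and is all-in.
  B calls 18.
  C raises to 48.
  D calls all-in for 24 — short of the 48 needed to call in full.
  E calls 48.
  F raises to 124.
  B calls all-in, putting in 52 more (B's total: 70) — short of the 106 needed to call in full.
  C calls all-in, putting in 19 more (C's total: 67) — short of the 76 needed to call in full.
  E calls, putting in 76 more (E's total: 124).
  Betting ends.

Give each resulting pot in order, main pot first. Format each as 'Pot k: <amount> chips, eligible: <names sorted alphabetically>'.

Pot 1: 108 chips, eligible: A, B, C, D, E, F
Pot 2: 30 chips, eligible: B, C, D, E, F
Pot 3: 172 chips, eligible: B, C, E, F
Pot 4: 9 chips, eligible: B, E, F
Pot 5: 108 chips, eligible: E, F

Derivation:
Contributions: A=18, B=70, C=67, D=24, E=124, F=124
Pot levels (distinct totals of non-folded players): 18, 24, 67, 70, 124
Layer 1-18: 18 each from A, B, C, D, E, F = 18*6 = 108 chips; eligible A, B, C, D, E, F
Layer 19-24: 6 each from B, C, D, E, F = 6*5 = 30 chips; eligible B, C, D, E, F
Layer 25-67: 43 each from B, C, E, F = 43*4 = 172 chips; eligible B, C, E, F
Layer 68-70: 3 each from B, E, F = 3*3 = 9 chips; eligible B, E, F
Layer 71-124: 54 each from E, F = 54*2 = 108 chips; eligible E, F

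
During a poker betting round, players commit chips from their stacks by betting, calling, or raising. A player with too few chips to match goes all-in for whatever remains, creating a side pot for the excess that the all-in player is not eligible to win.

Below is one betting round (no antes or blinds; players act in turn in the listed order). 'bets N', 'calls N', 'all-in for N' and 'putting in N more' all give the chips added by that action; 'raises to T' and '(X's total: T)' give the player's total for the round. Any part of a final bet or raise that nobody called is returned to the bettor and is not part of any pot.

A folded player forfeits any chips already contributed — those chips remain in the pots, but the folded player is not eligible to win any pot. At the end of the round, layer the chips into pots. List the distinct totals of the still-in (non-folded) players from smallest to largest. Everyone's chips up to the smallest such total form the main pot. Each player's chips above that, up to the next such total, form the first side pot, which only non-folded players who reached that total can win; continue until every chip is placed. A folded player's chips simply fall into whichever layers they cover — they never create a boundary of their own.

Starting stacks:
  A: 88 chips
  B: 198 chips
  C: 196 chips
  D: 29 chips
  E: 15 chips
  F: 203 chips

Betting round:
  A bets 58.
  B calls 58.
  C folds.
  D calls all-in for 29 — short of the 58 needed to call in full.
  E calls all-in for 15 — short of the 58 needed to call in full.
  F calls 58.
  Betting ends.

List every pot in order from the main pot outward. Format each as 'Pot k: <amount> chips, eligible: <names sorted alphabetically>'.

Contributions: A=58, B=58, D=29, E=15, F=58
Folded: C
Pot levels (distinct totals of non-folded players): 15, 29, 58
Layer 1-15: 15 each from A, B, D, E, F = 15*5 = 75 chips; eligible A, B, D, E, F
Layer 16-29: 14 each from A, B, D, F = 14*4 = 56 chips; eligible A, B, D, F
Layer 30-58: 29 each from A, B, F = 29*3 = 87 chips; eligible A, B, F

Pot 1: 75 chips, eligible: A, B, D, E, F
Pot 2: 56 chips, eligible: A, B, D, F
Pot 3: 87 chips, eligible: A, B, F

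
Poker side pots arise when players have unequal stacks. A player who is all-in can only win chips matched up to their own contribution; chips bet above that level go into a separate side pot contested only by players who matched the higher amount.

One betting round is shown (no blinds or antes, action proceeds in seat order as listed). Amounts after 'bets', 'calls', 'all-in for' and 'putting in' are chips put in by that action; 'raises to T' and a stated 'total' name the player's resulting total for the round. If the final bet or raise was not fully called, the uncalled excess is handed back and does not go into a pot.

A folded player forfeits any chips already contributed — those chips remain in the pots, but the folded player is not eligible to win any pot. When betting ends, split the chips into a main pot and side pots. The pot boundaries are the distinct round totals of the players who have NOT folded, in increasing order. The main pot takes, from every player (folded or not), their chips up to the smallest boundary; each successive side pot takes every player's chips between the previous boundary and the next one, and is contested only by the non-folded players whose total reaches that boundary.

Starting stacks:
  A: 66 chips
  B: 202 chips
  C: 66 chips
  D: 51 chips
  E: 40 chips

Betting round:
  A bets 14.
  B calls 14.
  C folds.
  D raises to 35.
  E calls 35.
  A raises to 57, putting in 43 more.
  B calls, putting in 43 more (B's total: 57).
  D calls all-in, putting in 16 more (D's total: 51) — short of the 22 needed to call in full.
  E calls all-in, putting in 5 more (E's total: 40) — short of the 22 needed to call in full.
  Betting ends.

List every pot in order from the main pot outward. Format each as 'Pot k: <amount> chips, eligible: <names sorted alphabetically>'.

Pot 1: 160 chips, eligible: A, B, D, E
Pot 2: 33 chips, eligible: A, B, D
Pot 3: 12 chips, eligible: A, B

Derivation:
Contributions: A=57, B=57, D=51, E=40
Folded: C
Pot levels (distinct totals of non-folded players): 40, 51, 57
Layer 1-40: 40 each from A, B, D, E = 40*4 = 160 chips; eligible A, B, D, E
Layer 41-51: 11 each from A, B, D = 11*3 = 33 chips; eligible A, B, D
Layer 52-57: 6 each from A, B = 6*2 = 12 chips; eligible A, B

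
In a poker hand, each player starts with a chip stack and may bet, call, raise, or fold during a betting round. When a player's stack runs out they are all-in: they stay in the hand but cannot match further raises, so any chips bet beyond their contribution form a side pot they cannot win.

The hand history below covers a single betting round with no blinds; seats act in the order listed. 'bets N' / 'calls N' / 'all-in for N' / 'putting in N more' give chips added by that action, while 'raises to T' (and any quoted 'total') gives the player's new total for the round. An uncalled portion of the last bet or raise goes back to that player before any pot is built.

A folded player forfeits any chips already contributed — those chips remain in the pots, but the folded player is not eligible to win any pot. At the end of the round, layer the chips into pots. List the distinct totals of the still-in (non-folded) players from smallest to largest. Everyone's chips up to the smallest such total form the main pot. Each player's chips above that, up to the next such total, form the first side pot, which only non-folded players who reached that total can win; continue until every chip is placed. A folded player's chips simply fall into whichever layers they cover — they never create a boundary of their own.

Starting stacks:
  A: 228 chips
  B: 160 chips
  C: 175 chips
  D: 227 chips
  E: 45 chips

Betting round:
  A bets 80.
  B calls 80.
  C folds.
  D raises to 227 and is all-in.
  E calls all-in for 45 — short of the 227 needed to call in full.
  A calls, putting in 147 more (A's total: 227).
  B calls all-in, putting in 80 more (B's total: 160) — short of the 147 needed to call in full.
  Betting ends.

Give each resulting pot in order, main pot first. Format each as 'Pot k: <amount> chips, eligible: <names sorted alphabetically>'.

Pot 1: 180 chips, eligible: A, B, D, E
Pot 2: 345 chips, eligible: A, B, D
Pot 3: 134 chips, eligible: A, D

Derivation:
Contributions: A=227, B=160, D=227, E=45
Folded: C
Pot levels (distinct totals of non-folded players): 45, 160, 227
Layer 1-45: 45 each from A, B, D, E = 45*4 = 180 chips; eligible A, B, D, E
Layer 46-160: 115 each from A, B, D = 115*3 = 345 chips; eligible A, B, D
Layer 161-227: 67 each from A, D = 67*2 = 134 chips; eligible A, D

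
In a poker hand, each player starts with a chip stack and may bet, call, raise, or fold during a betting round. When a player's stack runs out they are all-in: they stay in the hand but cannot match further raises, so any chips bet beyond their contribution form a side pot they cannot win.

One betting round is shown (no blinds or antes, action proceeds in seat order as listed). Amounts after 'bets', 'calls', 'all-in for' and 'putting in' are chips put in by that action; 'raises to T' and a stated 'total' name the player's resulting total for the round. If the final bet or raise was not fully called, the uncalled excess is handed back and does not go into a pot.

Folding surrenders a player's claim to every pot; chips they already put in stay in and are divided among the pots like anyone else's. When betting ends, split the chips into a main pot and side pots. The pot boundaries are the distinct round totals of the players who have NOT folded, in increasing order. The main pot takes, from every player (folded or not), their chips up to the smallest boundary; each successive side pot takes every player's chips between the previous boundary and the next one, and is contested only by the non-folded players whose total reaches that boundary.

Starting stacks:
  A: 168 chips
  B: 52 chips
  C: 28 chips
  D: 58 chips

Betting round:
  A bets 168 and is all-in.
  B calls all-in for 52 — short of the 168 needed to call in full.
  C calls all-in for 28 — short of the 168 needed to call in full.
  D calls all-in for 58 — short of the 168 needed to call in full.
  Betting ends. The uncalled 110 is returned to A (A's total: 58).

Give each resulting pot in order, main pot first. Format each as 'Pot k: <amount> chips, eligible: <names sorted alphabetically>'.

Pot 1: 112 chips, eligible: A, B, C, D
Pot 2: 72 chips, eligible: A, B, D
Pot 3: 12 chips, eligible: A, D

Derivation:
Contributions (after 110 returned to A): A=58, B=52, C=28, D=58
Pot levels (distinct totals of non-folded players): 28, 52, 58
Layer 1-28: 28 each from A, B, C, D = 28*4 = 112 chips; eligible A, B, C, D
Layer 29-52: 24 each from A, B, D = 24*3 = 72 chips; eligible A, B, D
Layer 53-58: 6 each from A, D = 6*2 = 12 chips; eligible A, D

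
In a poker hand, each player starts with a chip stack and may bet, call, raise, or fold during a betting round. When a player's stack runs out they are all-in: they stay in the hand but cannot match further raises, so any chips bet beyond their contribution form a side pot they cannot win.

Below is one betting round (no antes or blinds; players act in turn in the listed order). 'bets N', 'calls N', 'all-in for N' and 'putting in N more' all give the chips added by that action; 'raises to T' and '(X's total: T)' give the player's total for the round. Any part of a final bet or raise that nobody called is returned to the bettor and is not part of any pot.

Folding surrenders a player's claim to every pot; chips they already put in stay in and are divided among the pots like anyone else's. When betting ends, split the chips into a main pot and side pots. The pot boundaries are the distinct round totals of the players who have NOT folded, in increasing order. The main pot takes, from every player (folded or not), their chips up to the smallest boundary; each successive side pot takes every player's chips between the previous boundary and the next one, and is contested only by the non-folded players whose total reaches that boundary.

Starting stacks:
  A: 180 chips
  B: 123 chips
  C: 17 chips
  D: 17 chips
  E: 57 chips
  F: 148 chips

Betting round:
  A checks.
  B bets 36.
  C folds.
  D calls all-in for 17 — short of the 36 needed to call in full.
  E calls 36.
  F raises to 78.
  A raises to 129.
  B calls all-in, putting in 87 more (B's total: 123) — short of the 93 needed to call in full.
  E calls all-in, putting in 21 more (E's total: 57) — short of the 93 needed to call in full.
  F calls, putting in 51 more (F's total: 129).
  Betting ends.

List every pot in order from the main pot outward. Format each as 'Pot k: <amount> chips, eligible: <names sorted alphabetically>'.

Contributions: A=129, B=123, D=17, E=57, F=129
Folded: C
Pot levels (distinct totals of non-folded players): 17, 57, 123, 129
Layer 1-17: 17 each from A, B, D, E, F = 17*5 = 85 chips; eligible A, B, D, E, F
Layer 18-57: 40 each from A, B, E, F = 40*4 = 160 chips; eligible A, B, E, F
Layer 58-123: 66 each from A, B, F = 66*3 = 198 chips; eligible A, B, F
Layer 124-129: 6 each from A, F = 6*2 = 12 chips; eligible A, F

Pot 1: 85 chips, eligible: A, B, D, E, F
Pot 2: 160 chips, eligible: A, B, E, F
Pot 3: 198 chips, eligible: A, B, F
Pot 4: 12 chips, eligible: A, F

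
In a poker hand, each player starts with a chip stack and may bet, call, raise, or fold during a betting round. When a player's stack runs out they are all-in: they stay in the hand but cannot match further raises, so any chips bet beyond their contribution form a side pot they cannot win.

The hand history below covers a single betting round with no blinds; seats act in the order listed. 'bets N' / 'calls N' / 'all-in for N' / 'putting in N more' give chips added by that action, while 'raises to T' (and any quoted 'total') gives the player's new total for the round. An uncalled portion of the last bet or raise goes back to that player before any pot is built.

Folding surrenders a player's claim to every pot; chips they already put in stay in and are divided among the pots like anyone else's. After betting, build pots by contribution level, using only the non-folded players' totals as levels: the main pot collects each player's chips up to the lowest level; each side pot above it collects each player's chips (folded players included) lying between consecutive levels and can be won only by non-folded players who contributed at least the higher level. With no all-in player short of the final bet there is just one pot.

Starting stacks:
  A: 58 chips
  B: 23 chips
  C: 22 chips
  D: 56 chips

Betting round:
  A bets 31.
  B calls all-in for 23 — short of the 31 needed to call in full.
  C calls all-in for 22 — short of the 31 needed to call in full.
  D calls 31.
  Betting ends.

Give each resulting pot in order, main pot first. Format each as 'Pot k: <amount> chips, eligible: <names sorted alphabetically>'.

Pot 1: 88 chips, eligible: A, B, C, D
Pot 2: 3 chips, eligible: A, B, D
Pot 3: 16 chips, eligible: A, D

Derivation:
Contributions: A=31, B=23, C=22, D=31
Pot levels (distinct totals of non-folded players): 22, 23, 31
Layer 1-22: 22 each from A, B, C, D = 22*4 = 88 chips; eligible A, B, C, D
Layer 23-23: 1 each from A, B, D = 1*3 = 3 chips; eligible A, B, D
Layer 24-31: 8 each from A, D = 8*2 = 16 chips; eligible A, D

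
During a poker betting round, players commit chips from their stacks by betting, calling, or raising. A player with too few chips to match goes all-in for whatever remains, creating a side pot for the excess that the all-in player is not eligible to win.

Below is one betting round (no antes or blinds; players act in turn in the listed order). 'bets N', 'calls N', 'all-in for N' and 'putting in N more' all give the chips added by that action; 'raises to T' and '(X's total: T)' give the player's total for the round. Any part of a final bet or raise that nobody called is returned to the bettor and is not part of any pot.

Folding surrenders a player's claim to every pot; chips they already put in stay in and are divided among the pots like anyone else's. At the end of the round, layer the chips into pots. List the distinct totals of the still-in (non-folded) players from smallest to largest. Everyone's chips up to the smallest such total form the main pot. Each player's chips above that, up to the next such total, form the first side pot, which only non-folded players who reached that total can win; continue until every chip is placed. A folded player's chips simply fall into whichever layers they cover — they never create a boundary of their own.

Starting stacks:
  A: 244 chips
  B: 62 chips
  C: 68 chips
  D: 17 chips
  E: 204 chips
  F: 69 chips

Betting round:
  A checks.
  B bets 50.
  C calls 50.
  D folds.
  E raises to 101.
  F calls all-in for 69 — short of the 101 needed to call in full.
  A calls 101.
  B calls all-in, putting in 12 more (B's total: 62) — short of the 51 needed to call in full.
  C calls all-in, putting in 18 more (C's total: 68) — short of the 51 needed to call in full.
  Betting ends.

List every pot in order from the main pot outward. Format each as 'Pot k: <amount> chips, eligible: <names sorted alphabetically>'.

Contributions: A=101, B=62, C=68, E=101, F=69
Folded: D
Pot levels (distinct totals of non-folded players): 62, 68, 69, 101
Layer 1-62: 62 each from A, B, C, E, F = 62*5 = 310 chips; eligible A, B, C, E, F
Layer 63-68: 6 each from A, C, E, F = 6*4 = 24 chips; eligible A, C, E, F
Layer 69-69: 1 each from A, E, F = 1*3 = 3 chips; eligible A, E, F
Layer 70-101: 32 each from A, E = 32*2 = 64 chips; eligible A, E

Pot 1: 310 chips, eligible: A, B, C, E, F
Pot 2: 24 chips, eligible: A, C, E, F
Pot 3: 3 chips, eligible: A, E, F
Pot 4: 64 chips, eligible: A, E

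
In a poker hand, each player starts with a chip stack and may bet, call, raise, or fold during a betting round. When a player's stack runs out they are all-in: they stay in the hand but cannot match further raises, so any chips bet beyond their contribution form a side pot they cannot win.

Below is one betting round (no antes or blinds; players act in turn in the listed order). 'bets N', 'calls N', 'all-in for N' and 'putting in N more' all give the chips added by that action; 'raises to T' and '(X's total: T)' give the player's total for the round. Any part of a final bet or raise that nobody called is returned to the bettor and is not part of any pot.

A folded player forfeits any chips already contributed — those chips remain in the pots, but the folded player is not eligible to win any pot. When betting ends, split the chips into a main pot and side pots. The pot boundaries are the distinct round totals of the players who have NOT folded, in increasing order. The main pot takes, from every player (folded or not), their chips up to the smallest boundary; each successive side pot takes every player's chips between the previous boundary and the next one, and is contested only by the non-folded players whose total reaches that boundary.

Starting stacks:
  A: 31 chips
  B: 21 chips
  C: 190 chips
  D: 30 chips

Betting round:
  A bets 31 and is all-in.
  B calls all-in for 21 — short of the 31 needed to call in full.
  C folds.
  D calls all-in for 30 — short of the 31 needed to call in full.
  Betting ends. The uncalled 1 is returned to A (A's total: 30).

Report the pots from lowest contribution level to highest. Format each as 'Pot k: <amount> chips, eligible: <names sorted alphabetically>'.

Contributions (after 1 returned to A): A=30, B=21, D=30
Folded: C
Pot levels (distinct totals of non-folded players): 21, 30
Layer 1-21: 21 each from A, B, D = 21*3 = 63 chips; eligible A, B, D
Layer 22-30: 9 each from A, D = 9*2 = 18 chips; eligible A, D

Pot 1: 63 chips, eligible: A, B, D
Pot 2: 18 chips, eligible: A, D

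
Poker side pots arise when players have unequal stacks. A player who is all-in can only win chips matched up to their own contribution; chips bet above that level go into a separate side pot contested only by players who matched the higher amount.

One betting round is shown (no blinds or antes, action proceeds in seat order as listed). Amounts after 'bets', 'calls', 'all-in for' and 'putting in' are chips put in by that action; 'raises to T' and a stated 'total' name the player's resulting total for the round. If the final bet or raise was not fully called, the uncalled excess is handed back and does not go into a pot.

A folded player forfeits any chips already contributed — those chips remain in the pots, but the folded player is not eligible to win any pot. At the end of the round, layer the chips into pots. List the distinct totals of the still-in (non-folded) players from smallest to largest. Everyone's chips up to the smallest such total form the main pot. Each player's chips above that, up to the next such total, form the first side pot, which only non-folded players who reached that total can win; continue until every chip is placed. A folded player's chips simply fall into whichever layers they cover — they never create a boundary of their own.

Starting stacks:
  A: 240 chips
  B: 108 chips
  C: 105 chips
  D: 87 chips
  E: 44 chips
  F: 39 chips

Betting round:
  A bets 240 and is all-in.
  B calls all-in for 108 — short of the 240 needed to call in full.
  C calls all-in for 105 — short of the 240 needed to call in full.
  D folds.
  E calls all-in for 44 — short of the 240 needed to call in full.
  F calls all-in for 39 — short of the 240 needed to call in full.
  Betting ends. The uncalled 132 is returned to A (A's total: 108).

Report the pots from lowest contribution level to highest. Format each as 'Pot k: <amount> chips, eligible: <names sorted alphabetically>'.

Pot 1: 195 chips, eligible: A, B, C, E, F
Pot 2: 20 chips, eligible: A, B, C, E
Pot 3: 183 chips, eligible: A, B, C
Pot 4: 6 chips, eligible: A, B

Derivation:
Contributions (after 132 returned to A): A=108, B=108, C=105, E=44, F=39
Folded: D
Pot levels (distinct totals of non-folded players): 39, 44, 105, 108
Layer 1-39: 39 each from A, B, C, E, F = 39*5 = 195 chips; eligible A, B, C, E, F
Layer 40-44: 5 each from A, B, C, E = 5*4 = 20 chips; eligible A, B, C, E
Layer 45-105: 61 each from A, B, C = 61*3 = 183 chips; eligible A, B, C
Layer 106-108: 3 each from A, B = 3*2 = 6 chips; eligible A, B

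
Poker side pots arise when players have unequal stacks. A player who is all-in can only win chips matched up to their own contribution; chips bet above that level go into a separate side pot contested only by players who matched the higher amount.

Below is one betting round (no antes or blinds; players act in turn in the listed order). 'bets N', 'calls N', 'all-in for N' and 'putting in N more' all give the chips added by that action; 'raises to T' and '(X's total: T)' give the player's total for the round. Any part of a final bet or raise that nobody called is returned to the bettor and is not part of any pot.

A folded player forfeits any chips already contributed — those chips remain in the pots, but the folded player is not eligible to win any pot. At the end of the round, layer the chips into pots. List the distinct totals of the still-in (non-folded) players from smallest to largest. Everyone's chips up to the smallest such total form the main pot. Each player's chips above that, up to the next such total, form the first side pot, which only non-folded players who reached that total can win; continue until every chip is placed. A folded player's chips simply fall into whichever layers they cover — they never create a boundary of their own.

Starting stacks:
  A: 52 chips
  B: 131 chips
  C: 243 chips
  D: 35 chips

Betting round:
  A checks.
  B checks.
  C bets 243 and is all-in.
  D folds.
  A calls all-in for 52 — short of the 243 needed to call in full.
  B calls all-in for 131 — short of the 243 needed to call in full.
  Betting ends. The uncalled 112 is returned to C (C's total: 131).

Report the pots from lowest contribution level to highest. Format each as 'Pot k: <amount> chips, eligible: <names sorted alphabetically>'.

Contributions (after 112 returned to C): A=52, B=131, C=131
Folded: D
Pot levels (distinct totals of non-folded players): 52, 131
Layer 1-52: 52 each from A, B, C = 52*3 = 156 chips; eligible A, B, C
Layer 53-131: 79 each from B, C = 79*2 = 158 chips; eligible B, C

Pot 1: 156 chips, eligible: A, B, C
Pot 2: 158 chips, eligible: B, C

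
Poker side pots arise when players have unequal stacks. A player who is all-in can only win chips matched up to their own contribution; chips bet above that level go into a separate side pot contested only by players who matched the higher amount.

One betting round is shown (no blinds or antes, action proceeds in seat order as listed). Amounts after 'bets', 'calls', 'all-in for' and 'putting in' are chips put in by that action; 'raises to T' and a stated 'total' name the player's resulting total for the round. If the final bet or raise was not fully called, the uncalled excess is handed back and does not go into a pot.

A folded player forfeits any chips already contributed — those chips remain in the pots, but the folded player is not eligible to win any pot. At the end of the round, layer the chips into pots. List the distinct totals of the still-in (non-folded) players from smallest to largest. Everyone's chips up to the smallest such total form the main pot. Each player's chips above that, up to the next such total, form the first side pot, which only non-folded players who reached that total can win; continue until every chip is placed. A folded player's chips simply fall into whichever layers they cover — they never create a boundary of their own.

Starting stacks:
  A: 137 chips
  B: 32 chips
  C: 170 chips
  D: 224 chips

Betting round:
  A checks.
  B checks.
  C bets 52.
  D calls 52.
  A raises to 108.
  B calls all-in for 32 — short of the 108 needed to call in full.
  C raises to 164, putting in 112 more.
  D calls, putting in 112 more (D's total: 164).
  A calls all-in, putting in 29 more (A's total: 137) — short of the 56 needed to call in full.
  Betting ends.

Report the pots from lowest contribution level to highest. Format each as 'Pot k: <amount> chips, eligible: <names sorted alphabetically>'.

Pot 1: 128 chips, eligible: A, B, C, D
Pot 2: 315 chips, eligible: A, C, D
Pot 3: 54 chips, eligible: C, D

Derivation:
Contributions: A=137, B=32, C=164, D=164
Pot levels (distinct totals of non-folded players): 32, 137, 164
Layer 1-32: 32 each from A, B, C, D = 32*4 = 128 chips; eligible A, B, C, D
Layer 33-137: 105 each from A, C, D = 105*3 = 315 chips; eligible A, C, D
Layer 138-164: 27 each from C, D = 27*2 = 54 chips; eligible C, D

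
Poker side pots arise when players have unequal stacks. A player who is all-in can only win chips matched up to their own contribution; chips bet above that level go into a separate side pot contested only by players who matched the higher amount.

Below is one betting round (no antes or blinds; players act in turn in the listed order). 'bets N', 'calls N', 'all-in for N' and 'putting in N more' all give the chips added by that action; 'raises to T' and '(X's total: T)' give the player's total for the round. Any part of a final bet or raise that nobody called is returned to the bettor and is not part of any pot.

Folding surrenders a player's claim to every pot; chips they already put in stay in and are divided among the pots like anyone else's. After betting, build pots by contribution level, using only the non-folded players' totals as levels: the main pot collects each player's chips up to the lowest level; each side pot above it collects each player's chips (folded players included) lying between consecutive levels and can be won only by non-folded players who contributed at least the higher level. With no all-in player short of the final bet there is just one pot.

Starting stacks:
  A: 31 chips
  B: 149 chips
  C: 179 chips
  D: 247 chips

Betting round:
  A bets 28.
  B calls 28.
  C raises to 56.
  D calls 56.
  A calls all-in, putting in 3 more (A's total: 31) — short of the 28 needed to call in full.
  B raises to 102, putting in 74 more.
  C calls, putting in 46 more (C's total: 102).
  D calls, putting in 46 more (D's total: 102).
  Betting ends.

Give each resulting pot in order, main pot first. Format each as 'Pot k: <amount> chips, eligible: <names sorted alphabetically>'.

Pot 1: 124 chips, eligible: A, B, C, D
Pot 2: 213 chips, eligible: B, C, D

Derivation:
Contributions: A=31, B=102, C=102, D=102
Pot levels (distinct totals of non-folded players): 31, 102
Layer 1-31: 31 each from A, B, C, D = 31*4 = 124 chips; eligible A, B, C, D
Layer 32-102: 71 each from B, C, D = 71*3 = 213 chips; eligible B, C, D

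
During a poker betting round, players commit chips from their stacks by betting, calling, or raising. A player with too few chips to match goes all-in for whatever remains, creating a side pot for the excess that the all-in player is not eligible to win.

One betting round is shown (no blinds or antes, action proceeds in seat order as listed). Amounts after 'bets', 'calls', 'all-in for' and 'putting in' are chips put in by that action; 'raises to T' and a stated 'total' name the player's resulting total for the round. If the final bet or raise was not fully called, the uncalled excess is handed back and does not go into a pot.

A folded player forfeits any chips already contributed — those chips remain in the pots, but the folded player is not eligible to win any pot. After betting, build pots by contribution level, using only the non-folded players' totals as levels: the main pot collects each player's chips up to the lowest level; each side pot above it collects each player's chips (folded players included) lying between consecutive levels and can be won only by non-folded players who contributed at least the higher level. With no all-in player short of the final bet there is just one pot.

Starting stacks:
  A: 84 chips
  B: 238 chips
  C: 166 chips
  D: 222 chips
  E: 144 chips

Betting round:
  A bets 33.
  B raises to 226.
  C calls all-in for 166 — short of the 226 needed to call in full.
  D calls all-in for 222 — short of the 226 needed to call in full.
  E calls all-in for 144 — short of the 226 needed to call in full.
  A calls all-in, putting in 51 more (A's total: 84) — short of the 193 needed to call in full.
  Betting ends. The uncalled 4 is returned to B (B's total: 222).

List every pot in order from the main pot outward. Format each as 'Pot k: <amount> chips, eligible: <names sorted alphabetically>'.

Pot 1: 420 chips, eligible: A, B, C, D, E
Pot 2: 240 chips, eligible: B, C, D, E
Pot 3: 66 chips, eligible: B, C, D
Pot 4: 112 chips, eligible: B, D

Derivation:
Contributions (after 4 returned to B): A=84, B=222, C=166, D=222, E=144
Pot levels (distinct totals of non-folded players): 84, 144, 166, 222
Layer 1-84: 84 each from A, B, C, D, E = 84*5 = 420 chips; eligible A, B, C, D, E
Layer 85-144: 60 each from B, C, D, E = 60*4 = 240 chips; eligible B, C, D, E
Layer 145-166: 22 each from B, C, D = 22*3 = 66 chips; eligible B, C, D
Layer 167-222: 56 each from B, D = 56*2 = 112 chips; eligible B, D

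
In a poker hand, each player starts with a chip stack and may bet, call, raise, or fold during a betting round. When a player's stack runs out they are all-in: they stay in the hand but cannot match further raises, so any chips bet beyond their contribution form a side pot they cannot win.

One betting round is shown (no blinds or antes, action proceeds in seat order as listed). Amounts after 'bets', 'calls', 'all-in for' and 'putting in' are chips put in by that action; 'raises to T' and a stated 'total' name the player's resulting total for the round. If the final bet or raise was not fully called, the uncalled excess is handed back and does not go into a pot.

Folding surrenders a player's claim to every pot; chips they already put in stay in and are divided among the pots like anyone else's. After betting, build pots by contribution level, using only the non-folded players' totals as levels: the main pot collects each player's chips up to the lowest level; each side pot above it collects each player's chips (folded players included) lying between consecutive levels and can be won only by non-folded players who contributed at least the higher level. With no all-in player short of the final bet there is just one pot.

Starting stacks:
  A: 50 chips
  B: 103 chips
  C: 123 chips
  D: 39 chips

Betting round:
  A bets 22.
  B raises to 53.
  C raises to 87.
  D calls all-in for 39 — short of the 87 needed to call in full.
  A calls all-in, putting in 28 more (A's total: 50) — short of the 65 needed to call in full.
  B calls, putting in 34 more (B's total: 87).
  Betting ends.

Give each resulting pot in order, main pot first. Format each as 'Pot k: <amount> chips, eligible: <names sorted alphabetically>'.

Pot 1: 156 chips, eligible: A, B, C, D
Pot 2: 33 chips, eligible: A, B, C
Pot 3: 74 chips, eligible: B, C

Derivation:
Contributions: A=50, B=87, C=87, D=39
Pot levels (distinct totals of non-folded players): 39, 50, 87
Layer 1-39: 39 each from A, B, C, D = 39*4 = 156 chips; eligible A, B, C, D
Layer 40-50: 11 each from A, B, C = 11*3 = 33 chips; eligible A, B, C
Layer 51-87: 37 each from B, C = 37*2 = 74 chips; eligible B, C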